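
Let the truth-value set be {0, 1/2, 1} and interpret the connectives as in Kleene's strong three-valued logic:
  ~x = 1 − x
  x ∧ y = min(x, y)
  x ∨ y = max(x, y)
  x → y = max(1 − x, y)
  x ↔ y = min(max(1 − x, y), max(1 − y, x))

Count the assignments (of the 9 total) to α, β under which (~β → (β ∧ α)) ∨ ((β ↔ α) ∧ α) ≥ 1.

α = 0, β = 0 ↦ 0  <
α = 0, β = 1/2 ↦ 1/2  <
α = 0, β = 1 ↦ 1  ≥
α = 1/2, β = 0 ↦ 1/2  <
α = 1/2, β = 1/2 ↦ 1/2  <
α = 1/2, β = 1 ↦ 1  ≥
α = 1, β = 0 ↦ 0  <
α = 1, β = 1/2 ↦ 1/2  <
α = 1, β = 1 ↦ 1  ≥
So 3 of the 9 assignments meet the threshold.

3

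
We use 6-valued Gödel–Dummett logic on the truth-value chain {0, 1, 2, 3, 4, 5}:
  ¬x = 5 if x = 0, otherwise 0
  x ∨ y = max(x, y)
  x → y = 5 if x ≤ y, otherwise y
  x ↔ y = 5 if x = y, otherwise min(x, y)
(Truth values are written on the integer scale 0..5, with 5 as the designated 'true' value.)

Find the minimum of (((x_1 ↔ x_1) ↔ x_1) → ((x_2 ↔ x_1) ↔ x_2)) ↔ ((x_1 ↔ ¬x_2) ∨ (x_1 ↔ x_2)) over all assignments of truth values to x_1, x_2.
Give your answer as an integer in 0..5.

Take x_1 = 1, x_2 = 0:
x_1 ↔ x_1 = 1 ↔ 1 = 5
(x_1 ↔ x_1) ↔ x_1 = 5 ↔ 1 = 1
x_2 ↔ x_1 = 0 ↔ 1 = 0
(x_2 ↔ x_1) ↔ x_2 = 0 ↔ 0 = 5
((x_1 ↔ x_1) ↔ x_1) → ((x_2 ↔ x_1) ↔ x_2) = 1 → 5 = 5
¬x_2 = ¬0 = 5
x_1 ↔ ¬x_2 = 1 ↔ 5 = 1
x_1 ↔ x_2 = 1 ↔ 0 = 0
(x_1 ↔ ¬x_2) ∨ (x_1 ↔ x_2) = 1 ∨ 0 = 1
(((x_1 ↔ x_1) ↔ x_1) → ((x_2 ↔ x_1) ↔ x_2)) ↔ ((x_1 ↔ ¬x_2) ∨ (x_1 ↔ x_2)) = 5 ↔ 1 = 1
No assignment yields a value below 1, so this is the minimum.

1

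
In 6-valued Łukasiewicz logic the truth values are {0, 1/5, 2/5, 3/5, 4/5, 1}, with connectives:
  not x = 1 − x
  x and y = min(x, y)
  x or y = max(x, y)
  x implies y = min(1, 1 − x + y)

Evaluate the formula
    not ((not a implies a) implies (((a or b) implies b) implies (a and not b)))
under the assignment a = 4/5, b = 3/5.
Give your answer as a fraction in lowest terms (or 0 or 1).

not a = not 4/5 = 1/5
not a implies a = 1/5 implies 4/5 = 1
a or b = 4/5 or 3/5 = 4/5
(a or b) implies b = 4/5 implies 3/5 = 4/5
not b = not 3/5 = 2/5
a and not b = 4/5 and 2/5 = 2/5
((a or b) implies b) implies (a and not b) = 4/5 implies 2/5 = 3/5
(not a implies a) implies (((a or b) implies b) implies (a and not b)) = 1 implies 3/5 = 3/5
not ((not a implies a) implies (((a or b) implies b) implies (a and not b))) = not 3/5 = 2/5

2/5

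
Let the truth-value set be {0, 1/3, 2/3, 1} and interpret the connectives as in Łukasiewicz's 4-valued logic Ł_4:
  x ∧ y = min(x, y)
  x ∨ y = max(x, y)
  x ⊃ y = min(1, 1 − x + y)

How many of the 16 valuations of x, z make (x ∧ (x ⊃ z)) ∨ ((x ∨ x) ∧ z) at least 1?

1

x = 0, z = 0 ↦ 0  <
x = 0, z = 1/3 ↦ 0  <
x = 0, z = 2/3 ↦ 0  <
x = 0, z = 1 ↦ 0  <
x = 1/3, z = 0 ↦ 1/3  <
x = 1/3, z = 1/3 ↦ 1/3  <
x = 1/3, z = 2/3 ↦ 1/3  <
x = 1/3, z = 1 ↦ 1/3  <
x = 2/3, z = 0 ↦ 1/3  <
x = 2/3, z = 1/3 ↦ 2/3  <
x = 2/3, z = 2/3 ↦ 2/3  <
x = 2/3, z = 1 ↦ 2/3  <
x = 1, z = 0 ↦ 0  <
x = 1, z = 1/3 ↦ 1/3  <
x = 1, z = 2/3 ↦ 2/3  <
x = 1, z = 1 ↦ 1  ≥
So 1 of the 16 assignments meets the threshold.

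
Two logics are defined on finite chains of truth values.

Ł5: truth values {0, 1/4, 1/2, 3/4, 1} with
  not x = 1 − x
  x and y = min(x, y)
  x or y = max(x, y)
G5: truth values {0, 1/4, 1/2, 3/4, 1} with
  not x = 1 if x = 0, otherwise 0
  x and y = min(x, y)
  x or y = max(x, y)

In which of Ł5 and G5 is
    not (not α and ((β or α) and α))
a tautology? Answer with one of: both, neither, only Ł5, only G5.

only G5

In Ł5: at α = 1/4, β = 0 the value is 3/4 — not a tautology.
In G5: every assignment gives 1 — tautology.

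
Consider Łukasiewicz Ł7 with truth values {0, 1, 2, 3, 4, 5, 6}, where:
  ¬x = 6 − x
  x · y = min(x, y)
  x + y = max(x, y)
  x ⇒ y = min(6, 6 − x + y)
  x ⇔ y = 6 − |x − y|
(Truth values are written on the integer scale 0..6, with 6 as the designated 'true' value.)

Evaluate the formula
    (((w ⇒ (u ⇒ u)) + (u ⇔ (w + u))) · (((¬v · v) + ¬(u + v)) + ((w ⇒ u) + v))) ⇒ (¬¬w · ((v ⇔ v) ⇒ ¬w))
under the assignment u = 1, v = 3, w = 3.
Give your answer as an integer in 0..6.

u ⇒ u = 1 ⇒ 1 = 6
w ⇒ (u ⇒ u) = 3 ⇒ 6 = 6
w + u = 3 + 1 = 3
u ⇔ (w + u) = 1 ⇔ 3 = 4
(w ⇒ (u ⇒ u)) + (u ⇔ (w + u)) = 6 + 4 = 6
¬v = ¬3 = 3
¬v · v = 3 · 3 = 3
u + v = 1 + 3 = 3
¬(u + v) = ¬3 = 3
(¬v · v) + ¬(u + v) = 3 + 3 = 3
w ⇒ u = 3 ⇒ 1 = 4
(w ⇒ u) + v = 4 + 3 = 4
((¬v · v) + ¬(u + v)) + ((w ⇒ u) + v) = 3 + 4 = 4
((w ⇒ (u ⇒ u)) + (u ⇔ (w + u))) · (((¬v · v) + ¬(u + v)) + ((w ⇒ u) + v)) = 6 · 4 = 4
¬w = ¬3 = 3
¬¬w = ¬3 = 3
v ⇔ v = 3 ⇔ 3 = 6
¬w = ¬3 = 3
(v ⇔ v) ⇒ ¬w = 6 ⇒ 3 = 3
¬¬w · ((v ⇔ v) ⇒ ¬w) = 3 · 3 = 3
(((w ⇒ (u ⇒ u)) + (u ⇔ (w + u))) · (((¬v · v) + ¬(u + v)) + ((w ⇒ u) + v))) ⇒ (¬¬w · ((v ⇔ v) ⇒ ¬w)) = 4 ⇒ 3 = 5

5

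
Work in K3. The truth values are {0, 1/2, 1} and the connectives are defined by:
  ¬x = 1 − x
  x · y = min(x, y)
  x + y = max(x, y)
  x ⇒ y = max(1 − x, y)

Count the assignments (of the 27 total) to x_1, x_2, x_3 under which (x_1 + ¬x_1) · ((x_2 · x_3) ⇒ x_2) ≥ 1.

14

value 1: 14 assignments (counts)
value 1/2: 13 assignments
So 14 of the 27 assignments meet the threshold.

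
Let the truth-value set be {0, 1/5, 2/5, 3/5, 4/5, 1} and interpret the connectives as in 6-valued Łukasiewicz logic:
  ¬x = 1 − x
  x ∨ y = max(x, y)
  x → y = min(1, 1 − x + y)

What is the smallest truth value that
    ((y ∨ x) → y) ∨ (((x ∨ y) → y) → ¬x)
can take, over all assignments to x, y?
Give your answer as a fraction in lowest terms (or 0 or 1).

Take x = 4/5, y = 2/5:
y ∨ x = 2/5 ∨ 4/5 = 4/5
(y ∨ x) → y = 4/5 → 2/5 = 3/5
x ∨ y = 4/5 ∨ 2/5 = 4/5
(x ∨ y) → y = 4/5 → 2/5 = 3/5
¬x = ¬4/5 = 1/5
((x ∨ y) → y) → ¬x = 3/5 → 1/5 = 3/5
((y ∨ x) → y) ∨ (((x ∨ y) → y) → ¬x) = 3/5 ∨ 3/5 = 3/5
No assignment yields a value below 3/5, so this is the minimum.

3/5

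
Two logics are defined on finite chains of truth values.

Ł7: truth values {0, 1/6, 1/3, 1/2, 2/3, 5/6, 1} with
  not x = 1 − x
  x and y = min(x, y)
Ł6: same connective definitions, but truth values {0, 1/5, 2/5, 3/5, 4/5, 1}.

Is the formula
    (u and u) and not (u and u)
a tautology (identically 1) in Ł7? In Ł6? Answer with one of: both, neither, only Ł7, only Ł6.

neither

In Ł7: at u = 0 the value is 0 — not a tautology.
In Ł6: at u = 0 the value is 0 — not a tautology.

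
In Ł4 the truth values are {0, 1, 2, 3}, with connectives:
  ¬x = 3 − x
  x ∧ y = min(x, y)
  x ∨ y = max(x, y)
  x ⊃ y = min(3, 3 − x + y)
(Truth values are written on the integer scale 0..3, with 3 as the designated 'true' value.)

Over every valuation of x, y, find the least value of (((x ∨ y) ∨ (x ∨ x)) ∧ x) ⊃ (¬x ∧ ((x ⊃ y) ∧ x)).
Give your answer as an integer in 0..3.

Take x = 3, y = 0:
x ∨ y = 3 ∨ 0 = 3
x ∨ x = 3 ∨ 3 = 3
(x ∨ y) ∨ (x ∨ x) = 3 ∨ 3 = 3
((x ∨ y) ∨ (x ∨ x)) ∧ x = 3 ∧ 3 = 3
¬x = ¬3 = 0
x ⊃ y = 3 ⊃ 0 = 0
(x ⊃ y) ∧ x = 0 ∧ 3 = 0
¬x ∧ ((x ⊃ y) ∧ x) = 0 ∧ 0 = 0
(((x ∨ y) ∨ (x ∨ x)) ∧ x) ⊃ (¬x ∧ ((x ⊃ y) ∧ x)) = 3 ⊃ 0 = 0
No assignment yields a value below 0, so this is the minimum.

0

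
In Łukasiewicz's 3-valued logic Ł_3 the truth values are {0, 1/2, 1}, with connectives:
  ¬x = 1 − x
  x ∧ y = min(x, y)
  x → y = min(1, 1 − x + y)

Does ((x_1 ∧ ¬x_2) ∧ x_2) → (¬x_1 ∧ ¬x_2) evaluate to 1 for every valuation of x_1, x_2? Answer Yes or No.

No

Counterexample: take x_1 = 1, x_2 = 1/2.
¬x_2 = ¬1/2 = 1/2
x_1 ∧ ¬x_2 = 1 ∧ 1/2 = 1/2
(x_1 ∧ ¬x_2) ∧ x_2 = 1/2 ∧ 1/2 = 1/2
¬x_1 = ¬1 = 0
¬x_2 = ¬1/2 = 1/2
¬x_1 ∧ ¬x_2 = 0 ∧ 1/2 = 0
((x_1 ∧ ¬x_2) ∧ x_2) → (¬x_1 ∧ ¬x_2) = 1/2 → 0 = 1/2
This gives 1/2 ≠ 1.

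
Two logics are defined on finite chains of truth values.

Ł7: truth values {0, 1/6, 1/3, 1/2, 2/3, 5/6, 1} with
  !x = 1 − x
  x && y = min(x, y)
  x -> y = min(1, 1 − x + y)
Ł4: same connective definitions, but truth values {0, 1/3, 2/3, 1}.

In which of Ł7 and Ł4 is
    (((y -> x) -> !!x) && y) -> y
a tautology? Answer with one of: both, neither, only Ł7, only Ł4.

In Ł7: every assignment gives 1 — tautology.
In Ł4: every assignment gives 1 — tautology.

both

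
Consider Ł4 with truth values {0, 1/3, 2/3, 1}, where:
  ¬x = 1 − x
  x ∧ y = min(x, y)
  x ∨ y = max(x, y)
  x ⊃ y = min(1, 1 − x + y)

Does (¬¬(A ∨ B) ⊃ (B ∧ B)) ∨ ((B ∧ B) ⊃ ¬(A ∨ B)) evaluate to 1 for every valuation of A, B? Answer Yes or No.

Counterexample: take A = 1, B = 1/3.
A ∨ B = 1 ∨ 1/3 = 1
¬(A ∨ B) = ¬1 = 0
¬¬(A ∨ B) = ¬0 = 1
B ∧ B = 1/3 ∧ 1/3 = 1/3
¬¬(A ∨ B) ⊃ (B ∧ B) = 1 ⊃ 1/3 = 1/3
B ∧ B = 1/3 ∧ 1/3 = 1/3
A ∨ B = 1 ∨ 1/3 = 1
¬(A ∨ B) = ¬1 = 0
(B ∧ B) ⊃ ¬(A ∨ B) = 1/3 ⊃ 0 = 2/3
(¬¬(A ∨ B) ⊃ (B ∧ B)) ∨ ((B ∧ B) ⊃ ¬(A ∨ B)) = 1/3 ∨ 2/3 = 2/3
This gives 2/3 ≠ 1.

No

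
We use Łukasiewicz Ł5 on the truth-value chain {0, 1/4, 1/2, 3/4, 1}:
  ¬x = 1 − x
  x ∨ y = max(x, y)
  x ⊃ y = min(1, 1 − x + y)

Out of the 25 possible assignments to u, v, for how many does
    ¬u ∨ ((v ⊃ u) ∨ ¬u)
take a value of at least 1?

19

value 1: 19 assignments (counts)
value 3/4: 5 assignments
value 1/2: 1 assignment
So 19 of the 25 assignments meet the threshold.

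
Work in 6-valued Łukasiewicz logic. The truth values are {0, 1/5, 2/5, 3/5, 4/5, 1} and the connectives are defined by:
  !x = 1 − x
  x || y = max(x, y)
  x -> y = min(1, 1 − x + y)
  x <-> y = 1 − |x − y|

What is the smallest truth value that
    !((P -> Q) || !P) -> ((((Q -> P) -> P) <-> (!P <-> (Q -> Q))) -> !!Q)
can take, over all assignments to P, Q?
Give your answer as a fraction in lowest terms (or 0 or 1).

Take P = 3/5, Q = 0:
P -> Q = 3/5 -> 0 = 2/5
!P = !3/5 = 2/5
(P -> Q) || !P = 2/5 || 2/5 = 2/5
!((P -> Q) || !P) = !2/5 = 3/5
Q -> P = 0 -> 3/5 = 1
(Q -> P) -> P = 1 -> 3/5 = 3/5
!P = !3/5 = 2/5
Q -> Q = 0 -> 0 = 1
!P <-> (Q -> Q) = 2/5 <-> 1 = 2/5
((Q -> P) -> P) <-> (!P <-> (Q -> Q)) = 3/5 <-> 2/5 = 4/5
!Q = !0 = 1
!!Q = !1 = 0
(((Q -> P) -> P) <-> (!P <-> (Q -> Q))) -> !!Q = 4/5 -> 0 = 1/5
!((P -> Q) || !P) -> ((((Q -> P) -> P) <-> (!P <-> (Q -> Q))) -> !!Q) = 3/5 -> 1/5 = 3/5
No assignment yields a value below 3/5, so this is the minimum.

3/5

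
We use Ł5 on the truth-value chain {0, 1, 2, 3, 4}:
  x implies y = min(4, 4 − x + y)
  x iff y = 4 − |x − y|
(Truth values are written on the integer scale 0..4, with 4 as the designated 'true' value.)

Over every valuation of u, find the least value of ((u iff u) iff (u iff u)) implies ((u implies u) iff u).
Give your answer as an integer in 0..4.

0

Take u = 0:
u iff u = 0 iff 0 = 4
u iff u = 0 iff 0 = 4
(u iff u) iff (u iff u) = 4 iff 4 = 4
u implies u = 0 implies 0 = 4
(u implies u) iff u = 4 iff 0 = 0
((u iff u) iff (u iff u)) implies ((u implies u) iff u) = 4 implies 0 = 0
No assignment yields a value below 0, so this is the minimum.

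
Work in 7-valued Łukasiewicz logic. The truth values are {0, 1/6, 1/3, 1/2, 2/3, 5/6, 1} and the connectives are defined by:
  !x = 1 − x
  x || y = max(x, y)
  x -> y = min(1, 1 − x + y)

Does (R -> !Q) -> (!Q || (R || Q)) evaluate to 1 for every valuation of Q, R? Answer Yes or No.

No

Counterexample: take Q = 1/6, R = 0.
!Q = !1/6 = 5/6
R -> !Q = 0 -> 5/6 = 1
!Q = !1/6 = 5/6
R || Q = 0 || 1/6 = 1/6
!Q || (R || Q) = 5/6 || 1/6 = 5/6
(R -> !Q) -> (!Q || (R || Q)) = 1 -> 5/6 = 5/6
This gives 5/6 ≠ 1.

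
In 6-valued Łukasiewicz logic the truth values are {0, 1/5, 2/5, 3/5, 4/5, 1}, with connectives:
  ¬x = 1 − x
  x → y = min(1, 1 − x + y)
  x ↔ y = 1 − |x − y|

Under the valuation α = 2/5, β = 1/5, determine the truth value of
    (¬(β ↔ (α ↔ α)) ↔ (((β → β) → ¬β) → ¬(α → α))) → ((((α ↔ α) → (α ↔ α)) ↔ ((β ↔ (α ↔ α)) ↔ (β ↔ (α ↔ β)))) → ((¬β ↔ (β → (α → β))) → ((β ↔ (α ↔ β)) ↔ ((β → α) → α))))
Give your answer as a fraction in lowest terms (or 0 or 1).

1

α ↔ α = 2/5 ↔ 2/5 = 1
β ↔ (α ↔ α) = 1/5 ↔ 1 = 1/5
¬(β ↔ (α ↔ α)) = ¬1/5 = 4/5
β → β = 1/5 → 1/5 = 1
¬β = ¬1/5 = 4/5
(β → β) → ¬β = 1 → 4/5 = 4/5
α → α = 2/5 → 2/5 = 1
¬(α → α) = ¬1 = 0
((β → β) → ¬β) → ¬(α → α) = 4/5 → 0 = 1/5
¬(β ↔ (α ↔ α)) ↔ (((β → β) → ¬β) → ¬(α → α)) = 4/5 ↔ 1/5 = 2/5
α ↔ α = 2/5 ↔ 2/5 = 1
α ↔ α = 2/5 ↔ 2/5 = 1
(α ↔ α) → (α ↔ α) = 1 → 1 = 1
α ↔ α = 2/5 ↔ 2/5 = 1
β ↔ (α ↔ α) = 1/5 ↔ 1 = 1/5
α ↔ β = 2/5 ↔ 1/5 = 4/5
β ↔ (α ↔ β) = 1/5 ↔ 4/5 = 2/5
(β ↔ (α ↔ α)) ↔ (β ↔ (α ↔ β)) = 1/5 ↔ 2/5 = 4/5
((α ↔ α) → (α ↔ α)) ↔ ((β ↔ (α ↔ α)) ↔ (β ↔ (α ↔ β))) = 1 ↔ 4/5 = 4/5
¬β = ¬1/5 = 4/5
α → β = 2/5 → 1/5 = 4/5
β → (α → β) = 1/5 → 4/5 = 1
¬β ↔ (β → (α → β)) = 4/5 ↔ 1 = 4/5
α ↔ β = 2/5 ↔ 1/5 = 4/5
β ↔ (α ↔ β) = 1/5 ↔ 4/5 = 2/5
β → α = 1/5 → 2/5 = 1
(β → α) → α = 1 → 2/5 = 2/5
(β ↔ (α ↔ β)) ↔ ((β → α) → α) = 2/5 ↔ 2/5 = 1
(¬β ↔ (β → (α → β))) → ((β ↔ (α ↔ β)) ↔ ((β → α) → α)) = 4/5 → 1 = 1
(((α ↔ α) → (α ↔ α)) ↔ ((β ↔ (α ↔ α)) ↔ (β ↔ (α ↔ β)))) → ((¬β ↔ (β → (α → β))) → ((β ↔ (α ↔ β)) ↔ ((β → α) → α))) = 4/5 → 1 = 1
(¬(β ↔ (α ↔ α)) ↔ (((β → β) → ¬β) → ¬(α → α))) → ((((α ↔ α) → (α ↔ α)) ↔ ((β ↔ (α ↔ α)) ↔ (β ↔ (α ↔ β)))) → ((¬β ↔ (β → (α → β))) → ((β ↔ (α ↔ β)) ↔ ((β → α) → α)))) = 2/5 → 1 = 1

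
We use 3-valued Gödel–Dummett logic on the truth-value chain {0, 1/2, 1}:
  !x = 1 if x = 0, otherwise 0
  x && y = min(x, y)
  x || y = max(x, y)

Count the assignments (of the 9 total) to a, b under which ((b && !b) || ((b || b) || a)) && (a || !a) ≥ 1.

a = 0, b = 0 ↦ 0  <
a = 0, b = 1/2 ↦ 1/2  <
a = 0, b = 1 ↦ 1  ≥
a = 1/2, b = 0 ↦ 1/2  <
a = 1/2, b = 1/2 ↦ 1/2  <
a = 1/2, b = 1 ↦ 1/2  <
a = 1, b = 0 ↦ 1  ≥
a = 1, b = 1/2 ↦ 1  ≥
a = 1, b = 1 ↦ 1  ≥
So 4 of the 9 assignments meet the threshold.

4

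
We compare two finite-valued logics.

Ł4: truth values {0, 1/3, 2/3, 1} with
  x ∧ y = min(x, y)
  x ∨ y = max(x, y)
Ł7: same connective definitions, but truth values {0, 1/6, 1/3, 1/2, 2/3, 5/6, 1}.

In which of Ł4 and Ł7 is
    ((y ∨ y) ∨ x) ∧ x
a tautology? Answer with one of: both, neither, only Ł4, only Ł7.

neither

In Ł4: at x = 0, y = 0 the value is 0 — not a tautology.
In Ł7: at x = 0, y = 0 the value is 0 — not a tautology.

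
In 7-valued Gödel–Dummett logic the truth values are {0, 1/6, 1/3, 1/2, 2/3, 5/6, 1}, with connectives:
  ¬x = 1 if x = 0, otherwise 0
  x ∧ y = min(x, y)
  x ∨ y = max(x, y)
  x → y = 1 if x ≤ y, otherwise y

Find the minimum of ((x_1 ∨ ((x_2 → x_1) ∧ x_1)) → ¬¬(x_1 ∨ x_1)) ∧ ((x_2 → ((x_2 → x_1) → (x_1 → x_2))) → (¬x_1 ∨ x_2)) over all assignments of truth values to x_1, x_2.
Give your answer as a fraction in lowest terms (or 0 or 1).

Take x_1 = 1/6, x_2 = 0:
x_2 → x_1 = 0 → 1/6 = 1
(x_2 → x_1) ∧ x_1 = 1 ∧ 1/6 = 1/6
x_1 ∨ ((x_2 → x_1) ∧ x_1) = 1/6 ∨ 1/6 = 1/6
x_1 ∨ x_1 = 1/6 ∨ 1/6 = 1/6
¬(x_1 ∨ x_1) = ¬1/6 = 0
¬¬(x_1 ∨ x_1) = ¬0 = 1
(x_1 ∨ ((x_2 → x_1) ∧ x_1)) → ¬¬(x_1 ∨ x_1) = 1/6 → 1 = 1
x_2 → x_1 = 0 → 1/6 = 1
x_1 → x_2 = 1/6 → 0 = 0
(x_2 → x_1) → (x_1 → x_2) = 1 → 0 = 0
x_2 → ((x_2 → x_1) → (x_1 → x_2)) = 0 → 0 = 1
¬x_1 = ¬1/6 = 0
¬x_1 ∨ x_2 = 0 ∨ 0 = 0
(x_2 → ((x_2 → x_1) → (x_1 → x_2))) → (¬x_1 ∨ x_2) = 1 → 0 = 0
((x_1 ∨ ((x_2 → x_1) ∧ x_1)) → ¬¬(x_1 ∨ x_1)) ∧ ((x_2 → ((x_2 → x_1) → (x_1 → x_2))) → (¬x_1 ∨ x_2)) = 1 ∧ 0 = 0
No assignment yields a value below 0, so this is the minimum.

0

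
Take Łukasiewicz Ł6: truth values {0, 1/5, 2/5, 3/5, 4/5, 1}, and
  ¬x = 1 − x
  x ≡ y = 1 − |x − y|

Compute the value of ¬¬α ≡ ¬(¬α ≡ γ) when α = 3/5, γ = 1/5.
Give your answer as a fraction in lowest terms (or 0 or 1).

¬α = ¬3/5 = 2/5
¬¬α = ¬2/5 = 3/5
¬α = ¬3/5 = 2/5
¬α ≡ γ = 2/5 ≡ 1/5 = 4/5
¬(¬α ≡ γ) = ¬4/5 = 1/5
¬¬α ≡ ¬(¬α ≡ γ) = 3/5 ≡ 1/5 = 3/5

3/5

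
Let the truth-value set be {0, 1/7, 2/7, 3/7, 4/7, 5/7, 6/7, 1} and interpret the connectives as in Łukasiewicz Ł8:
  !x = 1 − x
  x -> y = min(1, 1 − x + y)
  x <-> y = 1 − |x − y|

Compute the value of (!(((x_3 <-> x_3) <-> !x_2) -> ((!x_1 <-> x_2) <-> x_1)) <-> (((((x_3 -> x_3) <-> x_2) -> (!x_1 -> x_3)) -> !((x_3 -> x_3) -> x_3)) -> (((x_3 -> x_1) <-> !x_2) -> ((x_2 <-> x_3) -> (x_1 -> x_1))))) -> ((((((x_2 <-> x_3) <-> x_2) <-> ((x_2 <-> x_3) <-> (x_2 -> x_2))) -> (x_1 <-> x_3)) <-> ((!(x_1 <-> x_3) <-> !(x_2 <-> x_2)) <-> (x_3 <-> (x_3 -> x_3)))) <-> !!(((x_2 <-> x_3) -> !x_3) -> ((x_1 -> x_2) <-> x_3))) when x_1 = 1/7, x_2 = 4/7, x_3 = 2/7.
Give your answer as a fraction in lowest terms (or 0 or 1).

1

x_3 <-> x_3 = 2/7 <-> 2/7 = 1
!x_2 = !4/7 = 3/7
(x_3 <-> x_3) <-> !x_2 = 1 <-> 3/7 = 3/7
!x_1 = !1/7 = 6/7
!x_1 <-> x_2 = 6/7 <-> 4/7 = 5/7
(!x_1 <-> x_2) <-> x_1 = 5/7 <-> 1/7 = 3/7
((x_3 <-> x_3) <-> !x_2) -> ((!x_1 <-> x_2) <-> x_1) = 3/7 -> 3/7 = 1
!(((x_3 <-> x_3) <-> !x_2) -> ((!x_1 <-> x_2) <-> x_1)) = !1 = 0
x_3 -> x_3 = 2/7 -> 2/7 = 1
(x_3 -> x_3) <-> x_2 = 1 <-> 4/7 = 4/7
!x_1 = !1/7 = 6/7
!x_1 -> x_3 = 6/7 -> 2/7 = 3/7
((x_3 -> x_3) <-> x_2) -> (!x_1 -> x_3) = 4/7 -> 3/7 = 6/7
x_3 -> x_3 = 2/7 -> 2/7 = 1
(x_3 -> x_3) -> x_3 = 1 -> 2/7 = 2/7
!((x_3 -> x_3) -> x_3) = !2/7 = 5/7
(((x_3 -> x_3) <-> x_2) -> (!x_1 -> x_3)) -> !((x_3 -> x_3) -> x_3) = 6/7 -> 5/7 = 6/7
x_3 -> x_1 = 2/7 -> 1/7 = 6/7
!x_2 = !4/7 = 3/7
(x_3 -> x_1) <-> !x_2 = 6/7 <-> 3/7 = 4/7
x_2 <-> x_3 = 4/7 <-> 2/7 = 5/7
x_1 -> x_1 = 1/7 -> 1/7 = 1
(x_2 <-> x_3) -> (x_1 -> x_1) = 5/7 -> 1 = 1
((x_3 -> x_1) <-> !x_2) -> ((x_2 <-> x_3) -> (x_1 -> x_1)) = 4/7 -> 1 = 1
((((x_3 -> x_3) <-> x_2) -> (!x_1 -> x_3)) -> !((x_3 -> x_3) -> x_3)) -> (((x_3 -> x_1) <-> !x_2) -> ((x_2 <-> x_3) -> (x_1 -> x_1))) = 6/7 -> 1 = 1
!(((x_3 <-> x_3) <-> !x_2) -> ((!x_1 <-> x_2) <-> x_1)) <-> (((((x_3 -> x_3) <-> x_2) -> (!x_1 -> x_3)) -> !((x_3 -> x_3) -> x_3)) -> (((x_3 -> x_1) <-> !x_2) -> ((x_2 <-> x_3) -> (x_1 -> x_1)))) = 0 <-> 1 = 0
x_2 <-> x_3 = 4/7 <-> 2/7 = 5/7
(x_2 <-> x_3) <-> x_2 = 5/7 <-> 4/7 = 6/7
x_2 <-> x_3 = 4/7 <-> 2/7 = 5/7
x_2 -> x_2 = 4/7 -> 4/7 = 1
(x_2 <-> x_3) <-> (x_2 -> x_2) = 5/7 <-> 1 = 5/7
((x_2 <-> x_3) <-> x_2) <-> ((x_2 <-> x_3) <-> (x_2 -> x_2)) = 6/7 <-> 5/7 = 6/7
x_1 <-> x_3 = 1/7 <-> 2/7 = 6/7
(((x_2 <-> x_3) <-> x_2) <-> ((x_2 <-> x_3) <-> (x_2 -> x_2))) -> (x_1 <-> x_3) = 6/7 -> 6/7 = 1
x_1 <-> x_3 = 1/7 <-> 2/7 = 6/7
!(x_1 <-> x_3) = !6/7 = 1/7
x_2 <-> x_2 = 4/7 <-> 4/7 = 1
!(x_2 <-> x_2) = !1 = 0
!(x_1 <-> x_3) <-> !(x_2 <-> x_2) = 1/7 <-> 0 = 6/7
x_3 -> x_3 = 2/7 -> 2/7 = 1
x_3 <-> (x_3 -> x_3) = 2/7 <-> 1 = 2/7
(!(x_1 <-> x_3) <-> !(x_2 <-> x_2)) <-> (x_3 <-> (x_3 -> x_3)) = 6/7 <-> 2/7 = 3/7
((((x_2 <-> x_3) <-> x_2) <-> ((x_2 <-> x_3) <-> (x_2 -> x_2))) -> (x_1 <-> x_3)) <-> ((!(x_1 <-> x_3) <-> !(x_2 <-> x_2)) <-> (x_3 <-> (x_3 -> x_3))) = 1 <-> 3/7 = 3/7
x_2 <-> x_3 = 4/7 <-> 2/7 = 5/7
!x_3 = !2/7 = 5/7
(x_2 <-> x_3) -> !x_3 = 5/7 -> 5/7 = 1
x_1 -> x_2 = 1/7 -> 4/7 = 1
(x_1 -> x_2) <-> x_3 = 1 <-> 2/7 = 2/7
((x_2 <-> x_3) -> !x_3) -> ((x_1 -> x_2) <-> x_3) = 1 -> 2/7 = 2/7
!(((x_2 <-> x_3) -> !x_3) -> ((x_1 -> x_2) <-> x_3)) = !2/7 = 5/7
!!(((x_2 <-> x_3) -> !x_3) -> ((x_1 -> x_2) <-> x_3)) = !5/7 = 2/7
(((((x_2 <-> x_3) <-> x_2) <-> ((x_2 <-> x_3) <-> (x_2 -> x_2))) -> (x_1 <-> x_3)) <-> ((!(x_1 <-> x_3) <-> !(x_2 <-> x_2)) <-> (x_3 <-> (x_3 -> x_3)))) <-> !!(((x_2 <-> x_3) -> !x_3) -> ((x_1 -> x_2) <-> x_3)) = 3/7 <-> 2/7 = 6/7
(!(((x_3 <-> x_3) <-> !x_2) -> ((!x_1 <-> x_2) <-> x_1)) <-> (((((x_3 -> x_3) <-> x_2) -> (!x_1 -> x_3)) -> !((x_3 -> x_3) -> x_3)) -> (((x_3 -> x_1) <-> !x_2) -> ((x_2 <-> x_3) -> (x_1 -> x_1))))) -> ((((((x_2 <-> x_3) <-> x_2) <-> ((x_2 <-> x_3) <-> (x_2 -> x_2))) -> (x_1 <-> x_3)) <-> ((!(x_1 <-> x_3) <-> !(x_2 <-> x_2)) <-> (x_3 <-> (x_3 -> x_3)))) <-> !!(((x_2 <-> x_3) -> !x_3) -> ((x_1 -> x_2) <-> x_3))) = 0 -> 6/7 = 1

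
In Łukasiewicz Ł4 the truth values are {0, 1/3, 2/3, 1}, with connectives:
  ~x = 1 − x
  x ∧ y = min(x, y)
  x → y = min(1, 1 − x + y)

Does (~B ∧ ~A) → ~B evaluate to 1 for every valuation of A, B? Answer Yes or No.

Yes

A = 0, B = 0 ↦ 1
A = 0, B = 1/3 ↦ 1
A = 0, B = 2/3 ↦ 1
A = 0, B = 1 ↦ 1
A = 1/3, B = 0 ↦ 1
A = 1/3, B = 1/3 ↦ 1
A = 1/3, B = 2/3 ↦ 1
A = 1/3, B = 1 ↦ 1
A = 2/3, B = 0 ↦ 1
A = 2/3, B = 1/3 ↦ 1
A = 2/3, B = 2/3 ↦ 1
A = 2/3, B = 1 ↦ 1
A = 1, B = 0 ↦ 1
A = 1, B = 1/3 ↦ 1
A = 1, B = 2/3 ↦ 1
A = 1, B = 1 ↦ 1
Every assignment gives a value ≥ 1.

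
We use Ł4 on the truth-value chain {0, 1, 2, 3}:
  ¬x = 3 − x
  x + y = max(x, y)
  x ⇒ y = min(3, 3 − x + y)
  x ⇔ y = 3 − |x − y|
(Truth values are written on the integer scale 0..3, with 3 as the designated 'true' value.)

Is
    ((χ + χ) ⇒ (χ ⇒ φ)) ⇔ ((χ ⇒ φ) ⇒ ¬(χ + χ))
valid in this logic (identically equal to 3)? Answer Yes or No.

Counterexample: take φ = 0, χ = 2.
χ + χ = 2 + 2 = 2
χ ⇒ φ = 2 ⇒ 0 = 1
(χ + χ) ⇒ (χ ⇒ φ) = 2 ⇒ 1 = 2
χ ⇒ φ = 2 ⇒ 0 = 1
χ + χ = 2 + 2 = 2
¬(χ + χ) = ¬2 = 1
(χ ⇒ φ) ⇒ ¬(χ + χ) = 1 ⇒ 1 = 3
((χ + χ) ⇒ (χ ⇒ φ)) ⇔ ((χ ⇒ φ) ⇒ ¬(χ + χ)) = 2 ⇔ 3 = 2
This gives 2 ≠ 3.

No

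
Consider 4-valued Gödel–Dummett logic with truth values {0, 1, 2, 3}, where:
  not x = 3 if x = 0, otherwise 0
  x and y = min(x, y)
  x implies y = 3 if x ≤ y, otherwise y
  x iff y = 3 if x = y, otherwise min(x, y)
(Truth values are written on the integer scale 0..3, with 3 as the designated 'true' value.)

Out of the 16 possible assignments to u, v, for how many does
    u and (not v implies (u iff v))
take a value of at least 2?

6

u = 0, v = 0 ↦ 0  <
u = 0, v = 1 ↦ 0  <
u = 0, v = 2 ↦ 0  <
u = 0, v = 3 ↦ 0  <
u = 1, v = 0 ↦ 0  <
u = 1, v = 1 ↦ 1  <
u = 1, v = 2 ↦ 1  <
u = 1, v = 3 ↦ 1  <
u = 2, v = 0 ↦ 0  <
u = 2, v = 1 ↦ 2  ≥
u = 2, v = 2 ↦ 2  ≥
u = 2, v = 3 ↦ 2  ≥
u = 3, v = 0 ↦ 0  <
u = 3, v = 1 ↦ 3  ≥
u = 3, v = 2 ↦ 3  ≥
u = 3, v = 3 ↦ 3  ≥
So 6 of the 16 assignments meet the threshold.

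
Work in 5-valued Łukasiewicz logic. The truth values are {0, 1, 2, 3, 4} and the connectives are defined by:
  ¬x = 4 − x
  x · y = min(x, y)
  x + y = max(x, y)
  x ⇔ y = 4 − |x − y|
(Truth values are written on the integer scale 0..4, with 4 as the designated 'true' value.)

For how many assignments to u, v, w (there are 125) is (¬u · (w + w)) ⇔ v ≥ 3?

value 4: 25 assignments (counts)
value 3: 40 assignments (counts)
value 2: 30 assignments
value 1: 20 assignments
value 0: 10 assignments
So 65 of the 125 assignments meet the threshold.

65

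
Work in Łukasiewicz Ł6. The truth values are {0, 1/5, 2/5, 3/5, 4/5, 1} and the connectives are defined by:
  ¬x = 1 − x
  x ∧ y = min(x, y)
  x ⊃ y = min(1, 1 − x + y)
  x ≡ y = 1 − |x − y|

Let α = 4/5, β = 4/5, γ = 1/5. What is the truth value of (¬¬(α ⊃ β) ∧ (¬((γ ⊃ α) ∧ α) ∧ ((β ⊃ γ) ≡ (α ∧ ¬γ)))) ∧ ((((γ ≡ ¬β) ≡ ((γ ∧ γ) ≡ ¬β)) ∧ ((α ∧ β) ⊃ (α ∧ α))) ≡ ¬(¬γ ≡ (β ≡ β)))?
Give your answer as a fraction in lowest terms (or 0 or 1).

1/5

α ⊃ β = 4/5 ⊃ 4/5 = 1
¬(α ⊃ β) = ¬1 = 0
¬¬(α ⊃ β) = ¬0 = 1
γ ⊃ α = 1/5 ⊃ 4/5 = 1
(γ ⊃ α) ∧ α = 1 ∧ 4/5 = 4/5
¬((γ ⊃ α) ∧ α) = ¬4/5 = 1/5
β ⊃ γ = 4/5 ⊃ 1/5 = 2/5
¬γ = ¬1/5 = 4/5
α ∧ ¬γ = 4/5 ∧ 4/5 = 4/5
(β ⊃ γ) ≡ (α ∧ ¬γ) = 2/5 ≡ 4/5 = 3/5
¬((γ ⊃ α) ∧ α) ∧ ((β ⊃ γ) ≡ (α ∧ ¬γ)) = 1/5 ∧ 3/5 = 1/5
¬¬(α ⊃ β) ∧ (¬((γ ⊃ α) ∧ α) ∧ ((β ⊃ γ) ≡ (α ∧ ¬γ))) = 1 ∧ 1/5 = 1/5
¬β = ¬4/5 = 1/5
γ ≡ ¬β = 1/5 ≡ 1/5 = 1
γ ∧ γ = 1/5 ∧ 1/5 = 1/5
¬β = ¬4/5 = 1/5
(γ ∧ γ) ≡ ¬β = 1/5 ≡ 1/5 = 1
(γ ≡ ¬β) ≡ ((γ ∧ γ) ≡ ¬β) = 1 ≡ 1 = 1
α ∧ β = 4/5 ∧ 4/5 = 4/5
α ∧ α = 4/5 ∧ 4/5 = 4/5
(α ∧ β) ⊃ (α ∧ α) = 4/5 ⊃ 4/5 = 1
((γ ≡ ¬β) ≡ ((γ ∧ γ) ≡ ¬β)) ∧ ((α ∧ β) ⊃ (α ∧ α)) = 1 ∧ 1 = 1
¬γ = ¬1/5 = 4/5
β ≡ β = 4/5 ≡ 4/5 = 1
¬γ ≡ (β ≡ β) = 4/5 ≡ 1 = 4/5
¬(¬γ ≡ (β ≡ β)) = ¬4/5 = 1/5
(((γ ≡ ¬β) ≡ ((γ ∧ γ) ≡ ¬β)) ∧ ((α ∧ β) ⊃ (α ∧ α))) ≡ ¬(¬γ ≡ (β ≡ β)) = 1 ≡ 1/5 = 1/5
(¬¬(α ⊃ β) ∧ (¬((γ ⊃ α) ∧ α) ∧ ((β ⊃ γ) ≡ (α ∧ ¬γ)))) ∧ ((((γ ≡ ¬β) ≡ ((γ ∧ γ) ≡ ¬β)) ∧ ((α ∧ β) ⊃ (α ∧ α))) ≡ ¬(¬γ ≡ (β ≡ β))) = 1/5 ∧ 1/5 = 1/5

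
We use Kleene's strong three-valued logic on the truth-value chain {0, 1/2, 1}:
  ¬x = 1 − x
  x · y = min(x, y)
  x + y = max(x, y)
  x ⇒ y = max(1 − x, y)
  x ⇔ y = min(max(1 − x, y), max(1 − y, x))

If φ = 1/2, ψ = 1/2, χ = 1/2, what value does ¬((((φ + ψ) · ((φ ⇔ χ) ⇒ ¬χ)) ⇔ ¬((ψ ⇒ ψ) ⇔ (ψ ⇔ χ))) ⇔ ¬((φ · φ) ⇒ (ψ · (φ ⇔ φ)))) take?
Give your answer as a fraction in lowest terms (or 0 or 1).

1/2

φ + ψ = 1/2 + 1/2 = 1/2
φ ⇔ χ = 1/2 ⇔ 1/2 = 1/2
¬χ = ¬1/2 = 1/2
(φ ⇔ χ) ⇒ ¬χ = 1/2 ⇒ 1/2 = 1/2
(φ + ψ) · ((φ ⇔ χ) ⇒ ¬χ) = 1/2 · 1/2 = 1/2
ψ ⇒ ψ = 1/2 ⇒ 1/2 = 1/2
ψ ⇔ χ = 1/2 ⇔ 1/2 = 1/2
(ψ ⇒ ψ) ⇔ (ψ ⇔ χ) = 1/2 ⇔ 1/2 = 1/2
¬((ψ ⇒ ψ) ⇔ (ψ ⇔ χ)) = ¬1/2 = 1/2
((φ + ψ) · ((φ ⇔ χ) ⇒ ¬χ)) ⇔ ¬((ψ ⇒ ψ) ⇔ (ψ ⇔ χ)) = 1/2 ⇔ 1/2 = 1/2
φ · φ = 1/2 · 1/2 = 1/2
φ ⇔ φ = 1/2 ⇔ 1/2 = 1/2
ψ · (φ ⇔ φ) = 1/2 · 1/2 = 1/2
(φ · φ) ⇒ (ψ · (φ ⇔ φ)) = 1/2 ⇒ 1/2 = 1/2
¬((φ · φ) ⇒ (ψ · (φ ⇔ φ))) = ¬1/2 = 1/2
(((φ + ψ) · ((φ ⇔ χ) ⇒ ¬χ)) ⇔ ¬((ψ ⇒ ψ) ⇔ (ψ ⇔ χ))) ⇔ ¬((φ · φ) ⇒ (ψ · (φ ⇔ φ))) = 1/2 ⇔ 1/2 = 1/2
¬((((φ + ψ) · ((φ ⇔ χ) ⇒ ¬χ)) ⇔ ¬((ψ ⇒ ψ) ⇔ (ψ ⇔ χ))) ⇔ ¬((φ · φ) ⇒ (ψ · (φ ⇔ φ)))) = ¬1/2 = 1/2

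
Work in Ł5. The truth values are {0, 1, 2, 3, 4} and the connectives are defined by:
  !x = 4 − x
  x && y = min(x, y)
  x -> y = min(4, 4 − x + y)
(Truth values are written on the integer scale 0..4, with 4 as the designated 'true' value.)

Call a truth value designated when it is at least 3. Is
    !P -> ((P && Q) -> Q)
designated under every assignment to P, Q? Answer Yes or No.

At P = 0, Q = 2, for instance:
!P = !0 = 4
P && Q = 0 && 2 = 0
(P && Q) -> Q = 0 -> 2 = 4
!P -> ((P && Q) -> Q) = 4 -> 4 = 4
and checking the remaining 24 assignments likewise gives ≥ 3 in every case.

Yes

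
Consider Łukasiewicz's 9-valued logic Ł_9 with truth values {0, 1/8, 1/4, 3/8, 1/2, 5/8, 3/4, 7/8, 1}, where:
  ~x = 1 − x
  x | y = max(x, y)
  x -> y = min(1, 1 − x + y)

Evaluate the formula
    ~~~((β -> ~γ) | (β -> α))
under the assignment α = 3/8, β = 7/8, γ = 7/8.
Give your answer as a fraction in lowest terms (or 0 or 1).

~γ = ~7/8 = 1/8
β -> ~γ = 7/8 -> 1/8 = 1/4
β -> α = 7/8 -> 3/8 = 1/2
(β -> ~γ) | (β -> α) = 1/4 | 1/2 = 1/2
~((β -> ~γ) | (β -> α)) = ~1/2 = 1/2
~~((β -> ~γ) | (β -> α)) = ~1/2 = 1/2
~~~((β -> ~γ) | (β -> α)) = ~1/2 = 1/2

1/2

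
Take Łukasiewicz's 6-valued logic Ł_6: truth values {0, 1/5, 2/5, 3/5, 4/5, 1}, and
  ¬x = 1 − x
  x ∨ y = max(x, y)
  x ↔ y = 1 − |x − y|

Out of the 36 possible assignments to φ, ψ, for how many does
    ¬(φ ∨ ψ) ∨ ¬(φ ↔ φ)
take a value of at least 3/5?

9

value 1: 1 assignment (counts)
value 4/5: 3 assignments (counts)
value 3/5: 5 assignments (counts)
value 2/5: 7 assignments
value 1/5: 9 assignments
value 0: 11 assignments
So 9 of the 36 assignments meet the threshold.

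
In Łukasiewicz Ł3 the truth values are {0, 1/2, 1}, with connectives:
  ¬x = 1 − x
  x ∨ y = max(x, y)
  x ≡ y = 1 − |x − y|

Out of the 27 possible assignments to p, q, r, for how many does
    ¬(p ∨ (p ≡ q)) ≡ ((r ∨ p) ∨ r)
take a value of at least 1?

7

value 1: 7 assignments (counts)
value 1/2: 8 assignments
value 0: 12 assignments
So 7 of the 27 assignments meet the threshold.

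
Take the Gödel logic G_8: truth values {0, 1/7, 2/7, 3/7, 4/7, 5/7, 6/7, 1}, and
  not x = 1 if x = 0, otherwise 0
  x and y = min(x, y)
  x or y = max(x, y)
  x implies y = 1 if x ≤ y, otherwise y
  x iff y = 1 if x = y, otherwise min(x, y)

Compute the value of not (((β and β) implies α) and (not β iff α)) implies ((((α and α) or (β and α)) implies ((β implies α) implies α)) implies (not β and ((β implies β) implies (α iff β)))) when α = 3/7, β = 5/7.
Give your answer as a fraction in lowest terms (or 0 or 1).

0

β and β = 5/7 and 5/7 = 5/7
(β and β) implies α = 5/7 implies 3/7 = 3/7
not β = not 5/7 = 0
not β iff α = 0 iff 3/7 = 0
((β and β) implies α) and (not β iff α) = 3/7 and 0 = 0
not (((β and β) implies α) and (not β iff α)) = not 0 = 1
α and α = 3/7 and 3/7 = 3/7
β and α = 5/7 and 3/7 = 3/7
(α and α) or (β and α) = 3/7 or 3/7 = 3/7
β implies α = 5/7 implies 3/7 = 3/7
(β implies α) implies α = 3/7 implies 3/7 = 1
((α and α) or (β and α)) implies ((β implies α) implies α) = 3/7 implies 1 = 1
not β = not 5/7 = 0
β implies β = 5/7 implies 5/7 = 1
α iff β = 3/7 iff 5/7 = 3/7
(β implies β) implies (α iff β) = 1 implies 3/7 = 3/7
not β and ((β implies β) implies (α iff β)) = 0 and 3/7 = 0
(((α and α) or (β and α)) implies ((β implies α) implies α)) implies (not β and ((β implies β) implies (α iff β))) = 1 implies 0 = 0
not (((β and β) implies α) and (not β iff α)) implies ((((α and α) or (β and α)) implies ((β implies α) implies α)) implies (not β and ((β implies β) implies (α iff β)))) = 1 implies 0 = 0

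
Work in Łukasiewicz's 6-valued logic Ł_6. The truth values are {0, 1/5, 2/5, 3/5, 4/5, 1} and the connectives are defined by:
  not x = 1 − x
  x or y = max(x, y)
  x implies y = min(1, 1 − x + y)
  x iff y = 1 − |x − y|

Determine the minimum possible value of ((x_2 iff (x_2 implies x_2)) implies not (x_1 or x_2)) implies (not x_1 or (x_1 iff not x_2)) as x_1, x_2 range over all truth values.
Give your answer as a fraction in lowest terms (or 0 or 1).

3/5

Take x_1 = 2/5, x_2 = 0:
x_2 implies x_2 = 0 implies 0 = 1
x_2 iff (x_2 implies x_2) = 0 iff 1 = 0
x_1 or x_2 = 2/5 or 0 = 2/5
not (x_1 or x_2) = not 2/5 = 3/5
(x_2 iff (x_2 implies x_2)) implies not (x_1 or x_2) = 0 implies 3/5 = 1
not x_1 = not 2/5 = 3/5
not x_2 = not 0 = 1
x_1 iff not x_2 = 2/5 iff 1 = 2/5
not x_1 or (x_1 iff not x_2) = 3/5 or 2/5 = 3/5
((x_2 iff (x_2 implies x_2)) implies not (x_1 or x_2)) implies (not x_1 or (x_1 iff not x_2)) = 1 implies 3/5 = 3/5
No assignment yields a value below 3/5, so this is the minimum.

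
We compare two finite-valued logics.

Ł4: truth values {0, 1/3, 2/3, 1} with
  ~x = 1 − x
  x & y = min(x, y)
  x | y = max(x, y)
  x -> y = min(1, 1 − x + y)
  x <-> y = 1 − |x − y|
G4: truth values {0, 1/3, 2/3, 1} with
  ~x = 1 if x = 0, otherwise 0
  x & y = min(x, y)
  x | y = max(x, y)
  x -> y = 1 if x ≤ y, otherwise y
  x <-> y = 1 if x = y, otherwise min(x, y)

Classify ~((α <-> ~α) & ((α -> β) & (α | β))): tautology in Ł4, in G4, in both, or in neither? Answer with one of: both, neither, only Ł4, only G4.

only G4

In Ł4: at α = 1/3, β = 0 the value is 2/3 — not a tautology.
In G4: every assignment gives 1 — tautology.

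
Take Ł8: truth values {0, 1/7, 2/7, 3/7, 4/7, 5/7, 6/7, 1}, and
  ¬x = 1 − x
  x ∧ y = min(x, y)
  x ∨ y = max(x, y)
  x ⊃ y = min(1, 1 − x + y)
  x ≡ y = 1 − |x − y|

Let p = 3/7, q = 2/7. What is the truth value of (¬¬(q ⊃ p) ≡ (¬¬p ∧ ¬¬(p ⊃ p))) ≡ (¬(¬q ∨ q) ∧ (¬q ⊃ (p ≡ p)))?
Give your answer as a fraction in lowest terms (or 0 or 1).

q ⊃ p = 2/7 ⊃ 3/7 = 1
¬(q ⊃ p) = ¬1 = 0
¬¬(q ⊃ p) = ¬0 = 1
¬p = ¬3/7 = 4/7
¬¬p = ¬4/7 = 3/7
p ⊃ p = 3/7 ⊃ 3/7 = 1
¬(p ⊃ p) = ¬1 = 0
¬¬(p ⊃ p) = ¬0 = 1
¬¬p ∧ ¬¬(p ⊃ p) = 3/7 ∧ 1 = 3/7
¬¬(q ⊃ p) ≡ (¬¬p ∧ ¬¬(p ⊃ p)) = 1 ≡ 3/7 = 3/7
¬q = ¬2/7 = 5/7
¬q ∨ q = 5/7 ∨ 2/7 = 5/7
¬(¬q ∨ q) = ¬5/7 = 2/7
¬q = ¬2/7 = 5/7
p ≡ p = 3/7 ≡ 3/7 = 1
¬q ⊃ (p ≡ p) = 5/7 ⊃ 1 = 1
¬(¬q ∨ q) ∧ (¬q ⊃ (p ≡ p)) = 2/7 ∧ 1 = 2/7
(¬¬(q ⊃ p) ≡ (¬¬p ∧ ¬¬(p ⊃ p))) ≡ (¬(¬q ∨ q) ∧ (¬q ⊃ (p ≡ p))) = 3/7 ≡ 2/7 = 6/7

6/7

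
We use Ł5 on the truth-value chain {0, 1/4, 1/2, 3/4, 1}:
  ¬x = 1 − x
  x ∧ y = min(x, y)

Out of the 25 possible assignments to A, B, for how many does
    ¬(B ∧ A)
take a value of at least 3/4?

16

value 1: 9 assignments (counts)
value 3/4: 7 assignments (counts)
value 1/2: 5 assignments
value 1/4: 3 assignments
value 0: 1 assignment
So 16 of the 25 assignments meet the threshold.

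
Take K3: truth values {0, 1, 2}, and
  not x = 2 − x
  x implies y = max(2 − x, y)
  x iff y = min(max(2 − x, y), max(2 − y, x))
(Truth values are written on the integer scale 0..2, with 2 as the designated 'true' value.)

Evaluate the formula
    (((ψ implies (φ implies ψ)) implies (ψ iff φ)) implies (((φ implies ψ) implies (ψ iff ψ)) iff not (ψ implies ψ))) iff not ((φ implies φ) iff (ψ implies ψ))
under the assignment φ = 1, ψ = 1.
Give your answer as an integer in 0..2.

1

φ implies ψ = 1 implies 1 = 1
ψ implies (φ implies ψ) = 1 implies 1 = 1
ψ iff φ = 1 iff 1 = 1
(ψ implies (φ implies ψ)) implies (ψ iff φ) = 1 implies 1 = 1
φ implies ψ = 1 implies 1 = 1
ψ iff ψ = 1 iff 1 = 1
(φ implies ψ) implies (ψ iff ψ) = 1 implies 1 = 1
ψ implies ψ = 1 implies 1 = 1
not (ψ implies ψ) = not 1 = 1
((φ implies ψ) implies (ψ iff ψ)) iff not (ψ implies ψ) = 1 iff 1 = 1
((ψ implies (φ implies ψ)) implies (ψ iff φ)) implies (((φ implies ψ) implies (ψ iff ψ)) iff not (ψ implies ψ)) = 1 implies 1 = 1
φ implies φ = 1 implies 1 = 1
ψ implies ψ = 1 implies 1 = 1
(φ implies φ) iff (ψ implies ψ) = 1 iff 1 = 1
not ((φ implies φ) iff (ψ implies ψ)) = not 1 = 1
(((ψ implies (φ implies ψ)) implies (ψ iff φ)) implies (((φ implies ψ) implies (ψ iff ψ)) iff not (ψ implies ψ))) iff not ((φ implies φ) iff (ψ implies ψ)) = 1 iff 1 = 1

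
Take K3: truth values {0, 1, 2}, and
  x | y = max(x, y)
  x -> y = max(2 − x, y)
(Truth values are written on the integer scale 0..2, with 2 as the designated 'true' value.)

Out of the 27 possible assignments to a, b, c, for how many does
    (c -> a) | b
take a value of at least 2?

value 2: 19 assignments (counts)
value 1: 7 assignments
value 0: 1 assignment
So 19 of the 27 assignments meet the threshold.

19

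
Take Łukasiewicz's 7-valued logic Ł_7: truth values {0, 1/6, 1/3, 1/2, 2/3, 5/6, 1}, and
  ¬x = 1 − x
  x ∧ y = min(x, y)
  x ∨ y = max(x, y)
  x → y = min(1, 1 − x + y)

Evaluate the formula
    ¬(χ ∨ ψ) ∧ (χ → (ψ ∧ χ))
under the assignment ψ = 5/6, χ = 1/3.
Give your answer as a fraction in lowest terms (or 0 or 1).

χ ∨ ψ = 1/3 ∨ 5/6 = 5/6
¬(χ ∨ ψ) = ¬5/6 = 1/6
ψ ∧ χ = 5/6 ∧ 1/3 = 1/3
χ → (ψ ∧ χ) = 1/3 → 1/3 = 1
¬(χ ∨ ψ) ∧ (χ → (ψ ∧ χ)) = 1/6 ∧ 1 = 1/6

1/6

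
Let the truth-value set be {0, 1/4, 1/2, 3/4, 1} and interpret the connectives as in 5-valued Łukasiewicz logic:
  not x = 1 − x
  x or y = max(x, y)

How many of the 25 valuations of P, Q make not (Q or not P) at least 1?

value 1: 1 assignment (counts)
value 3/4: 3 assignments
value 1/2: 5 assignments
value 1/4: 7 assignments
value 0: 9 assignments
So 1 of the 25 assignments meets the threshold.

1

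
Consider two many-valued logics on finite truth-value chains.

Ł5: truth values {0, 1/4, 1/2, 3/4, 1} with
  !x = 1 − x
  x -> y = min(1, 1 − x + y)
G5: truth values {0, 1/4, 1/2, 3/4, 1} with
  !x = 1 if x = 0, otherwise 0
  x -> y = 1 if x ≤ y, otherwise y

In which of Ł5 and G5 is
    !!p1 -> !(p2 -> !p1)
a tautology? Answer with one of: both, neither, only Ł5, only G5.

neither

In Ł5: at p1 = 1/4, p2 = 0 the value is 3/4 — not a tautology.
In G5: at p1 = 1/4, p2 = 0 the value is 0 — not a tautology.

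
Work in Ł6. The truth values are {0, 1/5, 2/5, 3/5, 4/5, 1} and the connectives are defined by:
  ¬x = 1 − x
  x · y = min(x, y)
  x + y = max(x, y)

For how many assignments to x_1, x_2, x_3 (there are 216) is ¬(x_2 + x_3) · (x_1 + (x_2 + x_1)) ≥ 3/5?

value 1: 1 assignment (counts)
value 4/5: 7 assignments (counts)
value 3/5: 19 assignments (counts)
value 2/5: 53 assignments
value 1/5: 65 assignments
value 0: 71 assignments
So 27 of the 216 assignments meet the threshold.

27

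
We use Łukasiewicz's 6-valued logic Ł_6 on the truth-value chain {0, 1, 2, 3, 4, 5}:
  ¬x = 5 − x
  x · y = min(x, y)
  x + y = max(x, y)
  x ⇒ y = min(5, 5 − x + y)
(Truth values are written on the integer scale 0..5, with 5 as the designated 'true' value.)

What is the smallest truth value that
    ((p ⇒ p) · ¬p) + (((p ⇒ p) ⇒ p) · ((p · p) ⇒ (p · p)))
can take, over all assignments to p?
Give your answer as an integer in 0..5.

Take p = 2:
p ⇒ p = 2 ⇒ 2 = 5
¬p = ¬2 = 3
(p ⇒ p) · ¬p = 5 · 3 = 3
p ⇒ p = 2 ⇒ 2 = 5
(p ⇒ p) ⇒ p = 5 ⇒ 2 = 2
p · p = 2 · 2 = 2
p · p = 2 · 2 = 2
(p · p) ⇒ (p · p) = 2 ⇒ 2 = 5
((p ⇒ p) ⇒ p) · ((p · p) ⇒ (p · p)) = 2 · 5 = 2
((p ⇒ p) · ¬p) + (((p ⇒ p) ⇒ p) · ((p · p) ⇒ (p · p))) = 3 + 2 = 3
No assignment yields a value below 3, so this is the minimum.

3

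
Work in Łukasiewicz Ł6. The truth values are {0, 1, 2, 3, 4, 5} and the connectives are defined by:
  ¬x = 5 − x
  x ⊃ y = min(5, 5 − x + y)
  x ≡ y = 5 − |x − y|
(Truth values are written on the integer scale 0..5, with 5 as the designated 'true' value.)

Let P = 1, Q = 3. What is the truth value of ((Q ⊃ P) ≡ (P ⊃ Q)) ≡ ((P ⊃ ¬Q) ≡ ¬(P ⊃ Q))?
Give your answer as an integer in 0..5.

2

Q ⊃ P = 3 ⊃ 1 = 3
P ⊃ Q = 1 ⊃ 3 = 5
(Q ⊃ P) ≡ (P ⊃ Q) = 3 ≡ 5 = 3
¬Q = ¬3 = 2
P ⊃ ¬Q = 1 ⊃ 2 = 5
P ⊃ Q = 1 ⊃ 3 = 5
¬(P ⊃ Q) = ¬5 = 0
(P ⊃ ¬Q) ≡ ¬(P ⊃ Q) = 5 ≡ 0 = 0
((Q ⊃ P) ≡ (P ⊃ Q)) ≡ ((P ⊃ ¬Q) ≡ ¬(P ⊃ Q)) = 3 ≡ 0 = 2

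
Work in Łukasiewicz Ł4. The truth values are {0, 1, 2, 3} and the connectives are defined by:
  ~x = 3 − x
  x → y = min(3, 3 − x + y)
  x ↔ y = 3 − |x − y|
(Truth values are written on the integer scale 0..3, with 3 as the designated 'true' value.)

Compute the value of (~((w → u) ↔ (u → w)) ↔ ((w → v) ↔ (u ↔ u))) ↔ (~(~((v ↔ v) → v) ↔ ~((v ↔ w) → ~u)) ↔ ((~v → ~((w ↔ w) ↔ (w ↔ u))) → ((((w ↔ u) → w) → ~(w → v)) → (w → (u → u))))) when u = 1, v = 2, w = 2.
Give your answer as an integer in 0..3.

2

w → u = 2 → 1 = 2
u → w = 1 → 2 = 3
(w → u) ↔ (u → w) = 2 ↔ 3 = 2
~((w → u) ↔ (u → w)) = ~2 = 1
w → v = 2 → 2 = 3
u ↔ u = 1 ↔ 1 = 3
(w → v) ↔ (u ↔ u) = 3 ↔ 3 = 3
~((w → u) ↔ (u → w)) ↔ ((w → v) ↔ (u ↔ u)) = 1 ↔ 3 = 1
v ↔ v = 2 ↔ 2 = 3
(v ↔ v) → v = 3 → 2 = 2
~((v ↔ v) → v) = ~2 = 1
v ↔ w = 2 ↔ 2 = 3
~u = ~1 = 2
(v ↔ w) → ~u = 3 → 2 = 2
~((v ↔ w) → ~u) = ~2 = 1
~((v ↔ v) → v) ↔ ~((v ↔ w) → ~u) = 1 ↔ 1 = 3
~(~((v ↔ v) → v) ↔ ~((v ↔ w) → ~u)) = ~3 = 0
~v = ~2 = 1
w ↔ w = 2 ↔ 2 = 3
w ↔ u = 2 ↔ 1 = 2
(w ↔ w) ↔ (w ↔ u) = 3 ↔ 2 = 2
~((w ↔ w) ↔ (w ↔ u)) = ~2 = 1
~v → ~((w ↔ w) ↔ (w ↔ u)) = 1 → 1 = 3
w ↔ u = 2 ↔ 1 = 2
(w ↔ u) → w = 2 → 2 = 3
w → v = 2 → 2 = 3
~(w → v) = ~3 = 0
((w ↔ u) → w) → ~(w → v) = 3 → 0 = 0
u → u = 1 → 1 = 3
w → (u → u) = 2 → 3 = 3
(((w ↔ u) → w) → ~(w → v)) → (w → (u → u)) = 0 → 3 = 3
(~v → ~((w ↔ w) ↔ (w ↔ u))) → ((((w ↔ u) → w) → ~(w → v)) → (w → (u → u))) = 3 → 3 = 3
~(~((v ↔ v) → v) ↔ ~((v ↔ w) → ~u)) ↔ ((~v → ~((w ↔ w) ↔ (w ↔ u))) → ((((w ↔ u) → w) → ~(w → v)) → (w → (u → u)))) = 0 ↔ 3 = 0
(~((w → u) ↔ (u → w)) ↔ ((w → v) ↔ (u ↔ u))) ↔ (~(~((v ↔ v) → v) ↔ ~((v ↔ w) → ~u)) ↔ ((~v → ~((w ↔ w) ↔ (w ↔ u))) → ((((w ↔ u) → w) → ~(w → v)) → (w → (u → u))))) = 1 ↔ 0 = 2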